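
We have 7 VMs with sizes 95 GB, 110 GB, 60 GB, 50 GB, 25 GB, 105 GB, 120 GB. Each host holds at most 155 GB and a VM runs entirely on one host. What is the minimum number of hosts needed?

4

Total = 120 + 110 + 105 + 95 + 60 + 50 + 25 = 565 GB.
Lower bound: ⌈565/155⌉ = 4 hosts.
A packing using 4 hosts:
  host 1: 120 + 25 = 145
  host 2: 110 = 110
  host 3: 105 + 50 = 155
  host 4: 95 + 60 = 155
This matches the lower bound, so 4 is optimal.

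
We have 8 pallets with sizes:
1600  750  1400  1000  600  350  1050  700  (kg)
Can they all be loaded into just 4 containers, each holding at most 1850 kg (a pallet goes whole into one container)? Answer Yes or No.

Total = 7450 kg; ⌈7450/1850⌉ = 5.
At least 5 containers are required, but only 4 are allowed.

No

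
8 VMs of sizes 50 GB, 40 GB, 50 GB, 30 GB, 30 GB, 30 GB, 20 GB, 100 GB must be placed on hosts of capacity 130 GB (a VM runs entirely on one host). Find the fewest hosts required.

3

Total = 100 + 50 + 50 + 40 + 30 + 30 + 30 + 20 = 350 GB.
Lower bound: ⌈350/130⌉ = 3 hosts.
A packing using 3 hosts:
  host 1: 100 + 30 = 130
  host 2: 50 + 50 + 30 = 130
  host 3: 40 + 30 + 20 = 90
This matches the lower bound, so 3 is optimal.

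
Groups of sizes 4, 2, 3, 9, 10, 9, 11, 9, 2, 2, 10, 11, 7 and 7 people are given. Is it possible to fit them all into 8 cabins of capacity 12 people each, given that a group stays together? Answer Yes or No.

Total = 96 people; ⌈96/12⌉ = 8.
9 groups each exceed half the capacity and cannot share a cabin, forcing at least 9 cabins.
At least 9 cabins are required, but only 8 are allowed.

No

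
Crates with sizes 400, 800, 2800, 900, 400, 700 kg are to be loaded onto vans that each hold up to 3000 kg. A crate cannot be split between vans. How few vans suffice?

Total = 2800 + 900 + 800 + 700 + 400 + 400 = 6000 kg.
Lower bound: ⌈6000/3000⌉ = 2 vans.
A packing using 3 vans:
  van 1: 2800 = 2800
  van 2: 900 + 800 + 700 + 400 = 2800
  van 3: 400 = 400
No arrangement into 2 vans stays within capacity, so 3 is optimal.

3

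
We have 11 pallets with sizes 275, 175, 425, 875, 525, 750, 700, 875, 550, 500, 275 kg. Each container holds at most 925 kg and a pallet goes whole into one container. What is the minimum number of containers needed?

7

Total = 875 + 875 + 750 + 700 + 550 + 525 + 500 + 425 + 275 + 275 + 175 = 5925 kg.
Lower bound: ⌈5925/925⌉ = 7 containers.
A packing using 7 containers:
  container 1: 875 = 875
  container 2: 875 = 875
  container 3: 750 + 175 = 925
  container 4: 700 = 700
  container 5: 550 + 275 = 825
  container 6: 525 + 275 = 800
  container 7: 500 + 425 = 925
This matches the lower bound, so 7 is optimal.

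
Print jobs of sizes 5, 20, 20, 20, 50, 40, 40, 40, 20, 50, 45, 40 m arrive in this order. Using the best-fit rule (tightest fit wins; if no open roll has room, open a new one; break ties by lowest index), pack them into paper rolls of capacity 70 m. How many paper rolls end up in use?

  5 → roll 1 (new)  [load 5/70]
  20 → roll 1  [load 25/70]
  20 → roll 1  [load 45/70]
  20 → roll 1  [load 65/70]
  50 → roll 2 (new)  [load 50/70]
  40 → roll 3 (new)  [load 40/70]
  40 → roll 4 (new)  [load 40/70]
  40 → roll 5 (new)  [load 40/70]
  20 → roll 2  [load 70/70]
  50 → roll 6 (new)  [load 50/70]
  45 → roll 7 (new)  [load 45/70]
  40 → roll 8 (new)  [load 40/70]
8 paper rolls opened.

8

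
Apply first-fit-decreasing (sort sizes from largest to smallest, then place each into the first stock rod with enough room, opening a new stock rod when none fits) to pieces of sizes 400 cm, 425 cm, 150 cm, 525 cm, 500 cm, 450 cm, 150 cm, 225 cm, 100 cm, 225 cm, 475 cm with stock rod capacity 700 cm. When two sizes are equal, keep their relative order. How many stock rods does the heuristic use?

Sorted descending: 525, 500, 475, 450, 425, 400, 225, 225, 150, 150, 100.
  525 → stock rod 1 (new)  [load 525/700]
  500 → stock rod 2 (new)  [load 500/700]
  475 → stock rod 3 (new)  [load 475/700]
  450 → stock rod 4 (new)  [load 450/700]
  425 → stock rod 5 (new)  [load 425/700]
  400 → stock rod 6 (new)  [load 400/700]
  225 → stock rod 3  [load 700/700]
  225 → stock rod 4  [load 675/700]
  150 → stock rod 1  [load 675/700]
  150 → stock rod 2  [load 650/700]
  100 → stock rod 5  [load 525/700]
6 stock rods opened.

6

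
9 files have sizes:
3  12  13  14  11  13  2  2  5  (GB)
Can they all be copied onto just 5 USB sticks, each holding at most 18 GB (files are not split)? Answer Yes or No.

Yes

A valid assignment using 5 USB sticks:
  USB stick 1: 14 + 3 = 17
  USB stick 2: 13 + 5 = 18
  USB stick 3: 13 + 2 + 2 = 17
  USB stick 4: 12 = 12
  USB stick 5: 11 = 11
Every load is within 18 GB, so 5 USB sticks suffice.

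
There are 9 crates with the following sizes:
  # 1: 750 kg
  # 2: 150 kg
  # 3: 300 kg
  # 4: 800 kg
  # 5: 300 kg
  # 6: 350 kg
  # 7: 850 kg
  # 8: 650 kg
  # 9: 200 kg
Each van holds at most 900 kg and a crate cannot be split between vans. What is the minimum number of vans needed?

Total = 850 + 800 + 750 + 650 + 350 + 300 + 300 + 200 + 150 = 4350 kg.
Lower bound: ⌈4350/900⌉ = 5 vans.
A packing using 6 vans:
  van 1: 850 = 850
  van 2: 800 = 800
  van 3: 750 + 150 = 900
  van 4: 650 + 200 = 850
  van 5: 350 + 300 = 650
  van 6: 300 = 300
No arrangement into 5 vans stays within capacity, so 6 is optimal.

6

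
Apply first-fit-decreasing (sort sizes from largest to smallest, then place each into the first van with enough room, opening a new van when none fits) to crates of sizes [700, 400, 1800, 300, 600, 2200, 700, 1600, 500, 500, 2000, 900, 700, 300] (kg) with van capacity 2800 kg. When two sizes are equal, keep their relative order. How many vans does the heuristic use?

Sorted descending: 2200, 2000, 1800, 1600, 900, 700, 700, 700, 600, 500, 500, 400, 300, 300.
  2200 → van 1 (new)  [load 2200/2800]
  2000 → van 2 (new)  [load 2000/2800]
  1800 → van 3 (new)  [load 1800/2800]
  1600 → van 4 (new)  [load 1600/2800]
  900 → van 3  [load 2700/2800]
  700 → van 2  [load 2700/2800]
  700 → van 4  [load 2300/2800]
  700 → van 5 (new)  [load 700/2800]
  600 → van 1  [load 2800/2800]
  500 → van 4  [load 2800/2800]
  500 → van 5  [load 1200/2800]
  400 → van 5  [load 1600/2800]
  300 → van 5  [load 1900/2800]
  300 → van 5  [load 2200/2800]
5 vans opened.

5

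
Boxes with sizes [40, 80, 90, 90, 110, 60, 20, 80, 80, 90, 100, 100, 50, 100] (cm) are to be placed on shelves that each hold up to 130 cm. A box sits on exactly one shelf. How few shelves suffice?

11

Total = 110 + 100 + 100 + 100 + 90 + 90 + 90 + 80 + 80 + 80 + 60 + 50 + 40 + 20 = 1090 cm.
Lower bound: ⌈1090/130⌉ = 9 shelves.
Also, 10 boxes each exceed 65 cm, and no two of those can share a shelf, so at least 10 shelves are needed.
A packing using 11 shelves:
  shelf 1: 110 + 20 = 130
  shelf 2: 100 = 100
  shelf 3: 100 = 100
  shelf 4: 100 = 100
  shelf 5: 90 + 40 = 130
  shelf 6: 90 = 90
  shelf 7: 90 = 90
  shelf 8: 80 + 50 = 130
  shelf 9: 80 = 80
  shelf 10: 80 = 80
  shelf 11: 60 = 60
No arrangement into 10 shelves stays within capacity, so 11 is optimal.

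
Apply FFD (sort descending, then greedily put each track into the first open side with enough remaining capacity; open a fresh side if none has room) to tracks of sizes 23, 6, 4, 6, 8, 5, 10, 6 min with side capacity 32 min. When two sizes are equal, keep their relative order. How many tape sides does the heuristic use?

3

Sorted descending: 23, 10, 8, 6, 6, 6, 5, 4.
  23 → side 1 (new)  [load 23/32]
  10 → side 2 (new)  [load 10/32]
  8 → side 1  [load 31/32]
  6 → side 2  [load 16/32]
  6 → side 2  [load 22/32]
  6 → side 2  [load 28/32]
  5 → side 3 (new)  [load 5/32]
  4 → side 2  [load 32/32]
3 tape sides opened.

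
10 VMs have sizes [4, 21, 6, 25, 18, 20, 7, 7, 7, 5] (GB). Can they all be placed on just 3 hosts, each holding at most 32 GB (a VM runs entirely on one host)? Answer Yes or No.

Total = 120 GB; ⌈120/32⌉ = 4.
At least 4 hosts are required, but only 3 are allowed.

No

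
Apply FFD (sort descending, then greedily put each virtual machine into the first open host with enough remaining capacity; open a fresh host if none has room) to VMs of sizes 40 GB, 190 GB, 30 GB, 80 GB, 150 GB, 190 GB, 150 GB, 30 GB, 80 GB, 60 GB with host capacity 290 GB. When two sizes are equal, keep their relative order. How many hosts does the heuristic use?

4

Sorted descending: 190, 190, 150, 150, 80, 80, 60, 40, 30, 30.
  190 → host 1 (new)  [load 190/290]
  190 → host 2 (new)  [load 190/290]
  150 → host 3 (new)  [load 150/290]
  150 → host 4 (new)  [load 150/290]
  80 → host 1  [load 270/290]
  80 → host 2  [load 270/290]
  60 → host 3  [load 210/290]
  40 → host 3  [load 250/290]
  30 → host 3  [load 280/290]
  30 → host 4  [load 180/290]
4 hosts opened.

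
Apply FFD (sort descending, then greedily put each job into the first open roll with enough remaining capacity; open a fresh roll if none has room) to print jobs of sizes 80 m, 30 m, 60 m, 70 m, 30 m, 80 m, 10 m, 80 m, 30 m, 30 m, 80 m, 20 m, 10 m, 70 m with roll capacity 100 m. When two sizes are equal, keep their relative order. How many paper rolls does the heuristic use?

Sorted descending: 80, 80, 80, 80, 70, 70, 60, 30, 30, 30, 30, 20, 10, 10.
  80 → roll 1 (new)  [load 80/100]
  80 → roll 2 (new)  [load 80/100]
  80 → roll 3 (new)  [load 80/100]
  80 → roll 4 (new)  [load 80/100]
  70 → roll 5 (new)  [load 70/100]
  70 → roll 6 (new)  [load 70/100]
  60 → roll 7 (new)  [load 60/100]
  30 → roll 5  [load 100/100]
  30 → roll 6  [load 100/100]
  30 → roll 7  [load 90/100]
  30 → roll 8 (new)  [load 30/100]
  20 → roll 1  [load 100/100]
  10 → roll 2  [load 90/100]
  10 → roll 2  [load 100/100]
8 paper rolls opened.

8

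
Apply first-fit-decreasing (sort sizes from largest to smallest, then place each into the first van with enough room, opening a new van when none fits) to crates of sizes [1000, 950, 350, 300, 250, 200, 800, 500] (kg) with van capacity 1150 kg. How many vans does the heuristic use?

Sorted descending: 1000, 950, 800, 500, 350, 300, 250, 200.
  1000 → van 1 (new)  [load 1000/1150]
  950 → van 2 (new)  [load 950/1150]
  800 → van 3 (new)  [load 800/1150]
  500 → van 4 (new)  [load 500/1150]
  350 → van 3  [load 1150/1150]
  300 → van 4  [load 800/1150]
  250 → van 4  [load 1050/1150]
  200 → van 2  [load 1150/1150]
4 vans opened.

4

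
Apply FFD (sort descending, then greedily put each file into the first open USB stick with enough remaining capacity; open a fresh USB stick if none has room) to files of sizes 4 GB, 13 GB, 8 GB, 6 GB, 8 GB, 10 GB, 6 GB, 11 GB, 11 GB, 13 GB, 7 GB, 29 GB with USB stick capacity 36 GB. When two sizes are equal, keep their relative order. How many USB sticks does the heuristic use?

4

Sorted descending: 29, 13, 13, 11, 11, 10, 8, 8, 7, 6, 6, 4.
  29 → USB stick 1 (new)  [load 29/36]
  13 → USB stick 2 (new)  [load 13/36]
  13 → USB stick 2  [load 26/36]
  11 → USB stick 3 (new)  [load 11/36]
  11 → USB stick 3  [load 22/36]
  10 → USB stick 2  [load 36/36]
  8 → USB stick 3  [load 30/36]
  8 → USB stick 4 (new)  [load 8/36]
  7 → USB stick 1  [load 36/36]
  6 → USB stick 3  [load 36/36]
  6 → USB stick 4  [load 14/36]
  4 → USB stick 4  [load 18/36]
4 USB sticks opened.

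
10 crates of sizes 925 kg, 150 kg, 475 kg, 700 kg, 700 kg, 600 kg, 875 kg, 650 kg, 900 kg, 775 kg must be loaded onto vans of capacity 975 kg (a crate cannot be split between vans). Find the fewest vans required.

Total = 925 + 900 + 875 + 775 + 700 + 700 + 650 + 600 + 475 + 150 = 6750 kg.
Lower bound: ⌈6750/975⌉ = 7 vans.
Also, 8 crates each exceed 975/2 kg, and no two of those can share a van, so at least 8 vans are needed.
A packing using 9 vans:
  van 1: 925 = 925
  van 2: 900 = 900
  van 3: 875 = 875
  van 4: 775 + 150 = 925
  van 5: 700 = 700
  van 6: 700 = 700
  van 7: 650 = 650
  van 8: 600 = 600
  van 9: 475 = 475
No arrangement into 8 vans stays within capacity, so 9 is optimal.

9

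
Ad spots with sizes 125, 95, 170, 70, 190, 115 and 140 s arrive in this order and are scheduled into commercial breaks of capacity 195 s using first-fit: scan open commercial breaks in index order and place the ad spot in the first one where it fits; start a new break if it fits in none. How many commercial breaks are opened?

6

  125 → break 1 (new)  [load 125/195]
  95 → break 2 (new)  [load 95/195]
  170 → break 3 (new)  [load 170/195]
  70 → break 1  [load 195/195]
  190 → break 4 (new)  [load 190/195]
  115 → break 5 (new)  [load 115/195]
  140 → break 6 (new)  [load 140/195]
6 commercial breaks opened.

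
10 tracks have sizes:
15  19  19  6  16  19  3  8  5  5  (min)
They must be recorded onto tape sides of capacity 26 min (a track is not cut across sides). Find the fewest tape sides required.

Total = 19 + 19 + 19 + 16 + 15 + 8 + 6 + 5 + 5 + 3 = 115 min.
Lower bound: ⌈115/26⌉ = 5 tape sides.
A packing using 5 tape sides:
  side 1: 19 + 6 = 25
  side 2: 19 + 5 = 24
  side 3: 19 + 5 = 24
  side 4: 16 + 8 = 24
  side 5: 15 + 3 = 18
This matches the lower bound, so 5 is optimal.

5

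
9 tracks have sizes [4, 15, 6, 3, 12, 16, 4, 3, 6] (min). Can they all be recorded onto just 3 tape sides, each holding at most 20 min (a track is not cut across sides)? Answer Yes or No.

No

Total = 69 min; ⌈69/20⌉ = 4.
At least 4 tape sides are required, but only 3 are allowed.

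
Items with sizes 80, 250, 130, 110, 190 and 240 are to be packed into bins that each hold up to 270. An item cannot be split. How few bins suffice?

Total = 250 + 240 + 190 + 130 + 110 + 80 = 1000.
Lower bound: ⌈1000/270⌉ = 4 bins.
A packing using 4 bins:
  bin 1: 250 = 250
  bin 2: 240 = 240
  bin 3: 190 + 80 = 270
  bin 4: 130 + 110 = 240
This matches the lower bound, so 4 is optimal.

4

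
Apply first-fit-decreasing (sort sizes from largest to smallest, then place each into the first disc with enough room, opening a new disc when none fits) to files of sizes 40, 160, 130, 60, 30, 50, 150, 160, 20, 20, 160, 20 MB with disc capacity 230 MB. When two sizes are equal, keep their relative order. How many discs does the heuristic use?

Sorted descending: 160, 160, 160, 150, 130, 60, 50, 40, 30, 20, 20, 20.
  160 → disc 1 (new)  [load 160/230]
  160 → disc 2 (new)  [load 160/230]
  160 → disc 3 (new)  [load 160/230]
  150 → disc 4 (new)  [load 150/230]
  130 → disc 5 (new)  [load 130/230]
  60 → disc 1  [load 220/230]
  50 → disc 2  [load 210/230]
  40 → disc 3  [load 200/230]
  30 → disc 3  [load 230/230]
  20 → disc 2  [load 230/230]
  20 → disc 4  [load 170/230]
  20 → disc 4  [load 190/230]
5 discs opened.

5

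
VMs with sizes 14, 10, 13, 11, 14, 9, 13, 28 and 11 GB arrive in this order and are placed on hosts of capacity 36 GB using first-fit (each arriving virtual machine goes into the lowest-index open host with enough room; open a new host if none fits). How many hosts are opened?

  14 → host 1 (new)  [load 14/36]
  10 → host 1  [load 24/36]
  13 → host 2 (new)  [load 13/36]
  11 → host 1  [load 35/36]
  14 → host 2  [load 27/36]
  9 → host 2  [load 36/36]
  13 → host 3 (new)  [load 13/36]
  28 → host 4 (new)  [load 28/36]
  11 → host 3  [load 24/36]
4 hosts opened.

4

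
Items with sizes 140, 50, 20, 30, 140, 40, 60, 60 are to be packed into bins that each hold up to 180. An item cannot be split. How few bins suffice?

Total = 140 + 140 + 60 + 60 + 50 + 40 + 30 + 20 = 540.
Lower bound: ⌈540/180⌉ = 3 bins.
A packing using 4 bins:
  bin 1: 140 + 40 = 180
  bin 2: 140 + 30 = 170
  bin 3: 60 + 60 + 50 = 170
  bin 4: 20 = 20
No arrangement into 3 bins stays within capacity, so 4 is optimal.

4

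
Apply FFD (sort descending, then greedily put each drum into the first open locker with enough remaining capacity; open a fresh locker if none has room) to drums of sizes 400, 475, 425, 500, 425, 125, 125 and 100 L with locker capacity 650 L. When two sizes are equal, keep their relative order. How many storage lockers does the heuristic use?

Sorted descending: 500, 475, 425, 425, 400, 125, 125, 100.
  500 → locker 1 (new)  [load 500/650]
  475 → locker 2 (new)  [load 475/650]
  425 → locker 3 (new)  [load 425/650]
  425 → locker 4 (new)  [load 425/650]
  400 → locker 5 (new)  [load 400/650]
  125 → locker 1  [load 625/650]
  125 → locker 2  [load 600/650]
  100 → locker 3  [load 525/650]
5 storage lockers opened.

5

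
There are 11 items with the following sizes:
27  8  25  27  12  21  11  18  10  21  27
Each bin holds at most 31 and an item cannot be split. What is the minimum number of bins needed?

Total = 27 + 27 + 27 + 25 + 21 + 21 + 18 + 12 + 11 + 10 + 8 = 207.
Lower bound: ⌈207/31⌉ = 7 bins.
A packing using 8 bins:
  bin 1: 27 = 27
  bin 2: 27 = 27
  bin 3: 27 = 27
  bin 4: 25 = 25
  bin 5: 21 + 10 = 31
  bin 6: 21 + 8 = 29
  bin 7: 18 + 12 = 30
  bin 8: 11 = 11
No arrangement into 7 bins stays within capacity, so 8 is optimal.

8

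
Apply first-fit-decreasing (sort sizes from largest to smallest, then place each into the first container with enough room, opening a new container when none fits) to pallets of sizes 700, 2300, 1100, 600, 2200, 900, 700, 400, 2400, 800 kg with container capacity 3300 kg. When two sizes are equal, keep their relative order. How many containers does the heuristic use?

Sorted descending: 2400, 2300, 2200, 1100, 900, 800, 700, 700, 600, 400.
  2400 → container 1 (new)  [load 2400/3300]
  2300 → container 2 (new)  [load 2300/3300]
  2200 → container 3 (new)  [load 2200/3300]
  1100 → container 3  [load 3300/3300]
  900 → container 1  [load 3300/3300]
  800 → container 2  [load 3100/3300]
  700 → container 4 (new)  [load 700/3300]
  700 → container 4  [load 1400/3300]
  600 → container 4  [load 2000/3300]
  400 → container 4  [load 2400/3300]
4 containers opened.

4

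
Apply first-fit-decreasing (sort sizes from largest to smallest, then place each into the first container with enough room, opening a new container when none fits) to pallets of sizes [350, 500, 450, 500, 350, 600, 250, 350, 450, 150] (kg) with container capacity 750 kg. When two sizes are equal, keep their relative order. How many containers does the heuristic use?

Sorted descending: 600, 500, 500, 450, 450, 350, 350, 350, 250, 150.
  600 → container 1 (new)  [load 600/750]
  500 → container 2 (new)  [load 500/750]
  500 → container 3 (new)  [load 500/750]
  450 → container 4 (new)  [load 450/750]
  450 → container 5 (new)  [load 450/750]
  350 → container 6 (new)  [load 350/750]
  350 → container 6  [load 700/750]
  350 → container 7 (new)  [load 350/750]
  250 → container 2  [load 750/750]
  150 → container 1  [load 750/750]
7 containers opened.

7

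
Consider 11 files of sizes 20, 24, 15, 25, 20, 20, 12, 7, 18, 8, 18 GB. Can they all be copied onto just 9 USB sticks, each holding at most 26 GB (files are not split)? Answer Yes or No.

Yes

A valid assignment using 9 USB sticks:
  USB stick 1: 25 = 25
  USB stick 2: 24 = 24
  USB stick 3: 20 = 20
  USB stick 4: 20 = 20
  USB stick 5: 20 = 20
  USB stick 6: 18 + 8 = 26
  USB stick 7: 18 + 7 = 25
  USB stick 8: 15 = 15
  USB stick 9: 12 = 12
Every load is within 26 GB, so 9 USB sticks suffice.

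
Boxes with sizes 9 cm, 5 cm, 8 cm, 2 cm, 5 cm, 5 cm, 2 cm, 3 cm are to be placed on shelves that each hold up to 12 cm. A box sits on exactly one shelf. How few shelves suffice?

4

Total = 9 + 8 + 5 + 5 + 5 + 3 + 2 + 2 = 39 cm.
Lower bound: ⌈39/12⌉ = 4 shelves.
A packing using 4 shelves:
  shelf 1: 9 + 3 = 12
  shelf 2: 8 + 2 + 2 = 12
  shelf 3: 5 + 5 = 10
  shelf 4: 5 = 5
This matches the lower bound, so 4 is optimal.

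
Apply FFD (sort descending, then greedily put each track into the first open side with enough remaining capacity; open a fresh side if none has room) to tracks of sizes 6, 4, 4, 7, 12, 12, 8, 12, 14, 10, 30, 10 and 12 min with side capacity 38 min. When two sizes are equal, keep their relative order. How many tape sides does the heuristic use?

4

Sorted descending: 30, 14, 12, 12, 12, 12, 10, 10, 8, 7, 6, 4, 4.
  30 → side 1 (new)  [load 30/38]
  14 → side 2 (new)  [load 14/38]
  12 → side 2  [load 26/38]
  12 → side 2  [load 38/38]
  12 → side 3 (new)  [load 12/38]
  12 → side 3  [load 24/38]
  10 → side 3  [load 34/38]
  10 → side 4 (new)  [load 10/38]
  8 → side 1  [load 38/38]
  7 → side 4  [load 17/38]
  6 → side 4  [load 23/38]
  4 → side 3  [load 38/38]
  4 → side 4  [load 27/38]
4 tape sides opened.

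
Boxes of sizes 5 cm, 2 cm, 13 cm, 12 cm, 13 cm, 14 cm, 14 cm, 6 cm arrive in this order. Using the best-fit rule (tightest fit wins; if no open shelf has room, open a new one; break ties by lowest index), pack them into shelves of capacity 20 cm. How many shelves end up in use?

  5 → shelf 1 (new)  [load 5/20]
  2 → shelf 1  [load 7/20]
  13 → shelf 1  [load 20/20]
  12 → shelf 2 (new)  [load 12/20]
  13 → shelf 3 (new)  [load 13/20]
  14 → shelf 4 (new)  [load 14/20]
  14 → shelf 5 (new)  [load 14/20]
  6 → shelf 4  [load 20/20]
5 shelves opened.

5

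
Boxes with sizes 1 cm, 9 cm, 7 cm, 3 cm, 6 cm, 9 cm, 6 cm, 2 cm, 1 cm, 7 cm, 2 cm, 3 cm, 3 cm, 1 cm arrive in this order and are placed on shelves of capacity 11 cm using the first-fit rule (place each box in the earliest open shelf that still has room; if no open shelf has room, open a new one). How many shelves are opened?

  1 → shelf 1 (new)  [load 1/11]
  9 → shelf 1  [load 10/11]
  7 → shelf 2 (new)  [load 7/11]
  3 → shelf 2  [load 10/11]
  6 → shelf 3 (new)  [load 6/11]
  9 → shelf 4 (new)  [load 9/11]
  6 → shelf 5 (new)  [load 6/11]
  2 → shelf 3  [load 8/11]
  1 → shelf 1  [load 11/11]
  7 → shelf 6 (new)  [load 7/11]
  2 → shelf 3  [load 10/11]
  3 → shelf 5  [load 9/11]
  3 → shelf 6  [load 10/11]
  1 → shelf 2  [load 11/11]
6 shelves opened.

6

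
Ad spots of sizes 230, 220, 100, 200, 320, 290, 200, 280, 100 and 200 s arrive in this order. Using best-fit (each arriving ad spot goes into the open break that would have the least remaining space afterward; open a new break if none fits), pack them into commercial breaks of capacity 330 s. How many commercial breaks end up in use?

  230 → break 1 (new)  [load 230/330]
  220 → break 2 (new)  [load 220/330]
  100 → break 1  [load 330/330]
  200 → break 3 (new)  [load 200/330]
  320 → break 4 (new)  [load 320/330]
  290 → break 5 (new)  [load 290/330]
  200 → break 6 (new)  [load 200/330]
  280 → break 7 (new)  [load 280/330]
  100 → break 2  [load 320/330]
  200 → break 8 (new)  [load 200/330]
8 commercial breaks opened.

8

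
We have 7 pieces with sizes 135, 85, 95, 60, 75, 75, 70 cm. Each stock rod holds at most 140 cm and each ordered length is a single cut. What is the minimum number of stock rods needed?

Total = 135 + 95 + 85 + 75 + 75 + 70 + 60 = 595 cm.
Lower bound: ⌈595/140⌉ = 5 stock rods.
A packing using 6 stock rods:
  stock rod 1: 135 = 135
  stock rod 2: 95 = 95
  stock rod 3: 85 = 85
  stock rod 4: 75 + 60 = 135
  stock rod 5: 75 = 75
  stock rod 6: 70 = 70
No arrangement into 5 stock rods stays within capacity, so 6 is optimal.

6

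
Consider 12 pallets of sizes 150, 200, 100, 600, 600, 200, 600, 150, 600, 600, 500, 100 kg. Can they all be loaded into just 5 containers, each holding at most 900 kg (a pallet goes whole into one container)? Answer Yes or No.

No

Total = 4400 kg; ⌈4400/900⌉ = 5.
6 pallets each exceed half the capacity and cannot share a container, forcing at least 6 containers.
At least 6 containers are required, but only 5 are allowed.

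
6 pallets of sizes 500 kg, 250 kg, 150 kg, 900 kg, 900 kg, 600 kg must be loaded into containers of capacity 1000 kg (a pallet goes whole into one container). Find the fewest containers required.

4

Total = 900 + 900 + 600 + 500 + 250 + 150 = 3300 kg.
Lower bound: ⌈3300/1000⌉ = 4 containers.
A packing using 4 containers:
  container 1: 900 = 900
  container 2: 900 = 900
  container 3: 600 + 250 + 150 = 1000
  container 4: 500 = 500
This matches the lower bound, so 4 is optimal.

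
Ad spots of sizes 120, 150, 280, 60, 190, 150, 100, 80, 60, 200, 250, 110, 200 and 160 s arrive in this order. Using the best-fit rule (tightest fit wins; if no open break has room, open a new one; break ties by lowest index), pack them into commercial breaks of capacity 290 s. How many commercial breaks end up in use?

  120 → break 1 (new)  [load 120/290]
  150 → break 1  [load 270/290]
  280 → break 2 (new)  [load 280/290]
  60 → break 3 (new)  [load 60/290]
  190 → break 3  [load 250/290]
  150 → break 4 (new)  [load 150/290]
  100 → break 4  [load 250/290]
  80 → break 5 (new)  [load 80/290]
  60 → break 5  [load 140/290]
  200 → break 6 (new)  [load 200/290]
  250 → break 7 (new)  [load 250/290]
  110 → break 5  [load 250/290]
  200 → break 8 (new)  [load 200/290]
  160 → break 9 (new)  [load 160/290]
9 commercial breaks opened.

9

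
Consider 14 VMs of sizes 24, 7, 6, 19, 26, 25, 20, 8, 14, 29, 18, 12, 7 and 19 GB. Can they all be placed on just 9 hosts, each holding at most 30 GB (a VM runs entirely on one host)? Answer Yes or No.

Yes

A valid assignment using 9 hosts:
  host 1: 29 = 29
  host 2: 26 = 26
  host 3: 25 = 25
  host 4: 24 + 6 = 30
  host 5: 20 + 8 = 28
  host 6: 19 + 7 = 26
  host 7: 19 + 7 = 26
  host 8: 18 + 12 = 30
  host 9: 14 = 14
Every load is within 30 GB, so 9 hosts suffice.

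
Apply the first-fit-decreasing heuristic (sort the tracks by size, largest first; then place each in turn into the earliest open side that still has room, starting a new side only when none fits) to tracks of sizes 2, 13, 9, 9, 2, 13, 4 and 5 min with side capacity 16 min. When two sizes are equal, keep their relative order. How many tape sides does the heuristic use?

Sorted descending: 13, 13, 9, 9, 5, 4, 2, 2.
  13 → side 1 (new)  [load 13/16]
  13 → side 2 (new)  [load 13/16]
  9 → side 3 (new)  [load 9/16]
  9 → side 4 (new)  [load 9/16]
  5 → side 3  [load 14/16]
  4 → side 4  [load 13/16]
  2 → side 1  [load 15/16]
  2 → side 2  [load 15/16]
4 tape sides opened.

4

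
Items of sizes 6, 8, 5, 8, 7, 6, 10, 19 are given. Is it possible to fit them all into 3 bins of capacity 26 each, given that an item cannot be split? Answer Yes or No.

A valid assignment using 3 bins:
  bin 1: 19 + 7 = 26
  bin 2: 10 + 8 + 8 = 26
  bin 3: 6 + 6 + 5 = 17
Every load is within 26, so 3 bins suffice.

Yes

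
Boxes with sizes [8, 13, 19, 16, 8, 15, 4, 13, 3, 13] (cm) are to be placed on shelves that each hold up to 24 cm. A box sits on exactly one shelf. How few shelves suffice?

Total = 19 + 16 + 15 + 13 + 13 + 13 + 8 + 8 + 4 + 3 = 112 cm.
Lower bound: ⌈112/24⌉ = 5 shelves.
Also, 6 boxes each exceed 12 cm, and no two of those can share a shelf, so at least 6 shelves are needed.
A packing using 6 shelves:
  shelf 1: 19 + 4 = 23
  shelf 2: 16 + 8 = 24
  shelf 3: 15 + 8 = 23
  shelf 4: 13 + 3 = 16
  shelf 5: 13 = 13
  shelf 6: 13 = 13
This matches the lower bound, so 6 is optimal.

6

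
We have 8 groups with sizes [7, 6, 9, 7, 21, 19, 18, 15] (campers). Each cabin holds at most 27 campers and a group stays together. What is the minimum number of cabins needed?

4

Total = 21 + 19 + 18 + 15 + 9 + 7 + 7 + 6 = 102 campers.
Lower bound: ⌈102/27⌉ = 4 cabins.
A packing using 4 cabins:
  cabin 1: 21 + 6 = 27
  cabin 2: 19 + 7 = 26
  cabin 3: 18 + 9 = 27
  cabin 4: 15 + 7 = 22
This matches the lower bound, so 4 is optimal.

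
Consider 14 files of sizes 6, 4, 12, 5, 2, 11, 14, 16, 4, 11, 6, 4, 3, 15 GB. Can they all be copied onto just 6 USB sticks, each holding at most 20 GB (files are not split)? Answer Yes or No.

Yes

A valid assignment using 6 USB sticks:
  USB stick 1: 16 + 4 = 20
  USB stick 2: 15 + 5 = 20
  USB stick 3: 14 + 6 = 20
  USB stick 4: 12 + 6 + 2 = 20
  USB stick 5: 11 + 4 + 4 = 19
  USB stick 6: 11 + 3 = 14
Every load is within 20 GB, so 6 USB sticks suffice.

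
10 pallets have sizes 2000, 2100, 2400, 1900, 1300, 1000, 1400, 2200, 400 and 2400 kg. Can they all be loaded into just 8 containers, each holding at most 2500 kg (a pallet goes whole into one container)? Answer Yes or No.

Yes

A valid assignment using 8 containers:
  container 1: 2400 = 2400
  container 2: 2400 = 2400
  container 3: 2200 = 2200
  container 4: 2100 + 400 = 2500
  container 5: 2000 = 2000
  container 6: 1900 = 1900
  container 7: 1400 + 1000 = 2400
  container 8: 1300 = 1300
Every load is within 2500 kg, so 8 containers suffice.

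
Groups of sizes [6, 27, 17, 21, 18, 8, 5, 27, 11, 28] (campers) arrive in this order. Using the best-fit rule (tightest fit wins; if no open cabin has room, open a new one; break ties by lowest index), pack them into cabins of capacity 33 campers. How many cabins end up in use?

  6 → cabin 1 (new)  [load 6/33]
  27 → cabin 1  [load 33/33]
  17 → cabin 2 (new)  [load 17/33]
  21 → cabin 3 (new)  [load 21/33]
  18 → cabin 4 (new)  [load 18/33]
  8 → cabin 3  [load 29/33]
  5 → cabin 4  [load 23/33]
  27 → cabin 5 (new)  [load 27/33]
  11 → cabin 2  [load 28/33]
  28 → cabin 6 (new)  [load 28/33]
6 cabins opened.

6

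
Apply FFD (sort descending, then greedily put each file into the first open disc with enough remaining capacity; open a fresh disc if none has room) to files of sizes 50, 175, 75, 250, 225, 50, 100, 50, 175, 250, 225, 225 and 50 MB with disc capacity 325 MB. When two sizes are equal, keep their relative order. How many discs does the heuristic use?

7

Sorted descending: 250, 250, 225, 225, 225, 175, 175, 100, 75, 50, 50, 50, 50.
  250 → disc 1 (new)  [load 250/325]
  250 → disc 2 (new)  [load 250/325]
  225 → disc 3 (new)  [load 225/325]
  225 → disc 4 (new)  [load 225/325]
  225 → disc 5 (new)  [load 225/325]
  175 → disc 6 (new)  [load 175/325]
  175 → disc 7 (new)  [load 175/325]
  100 → disc 3  [load 325/325]
  75 → disc 1  [load 325/325]
  50 → disc 2  [load 300/325]
  50 → disc 4  [load 275/325]
  50 → disc 4  [load 325/325]
  50 → disc 5  [load 275/325]
7 discs opened.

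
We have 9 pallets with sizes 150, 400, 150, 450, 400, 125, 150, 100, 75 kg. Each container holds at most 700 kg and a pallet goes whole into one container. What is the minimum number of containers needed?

3

Total = 450 + 400 + 400 + 150 + 150 + 150 + 125 + 100 + 75 = 2000 kg.
Lower bound: ⌈2000/700⌉ = 3 containers.
A packing using 3 containers:
  container 1: 450 + 150 + 100 = 700
  container 2: 400 + 150 + 150 = 700
  container 3: 400 + 125 + 75 = 600
This matches the lower bound, so 3 is optimal.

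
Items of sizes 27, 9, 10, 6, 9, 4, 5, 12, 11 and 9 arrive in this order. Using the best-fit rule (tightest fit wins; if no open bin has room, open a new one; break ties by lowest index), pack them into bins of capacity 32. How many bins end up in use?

4

  27 → bin 1 (new)  [load 27/32]
  9 → bin 2 (new)  [load 9/32]
  10 → bin 2  [load 19/32]
  6 → bin 2  [load 25/32]
  9 → bin 3 (new)  [load 9/32]
  4 → bin 1  [load 31/32]
  5 → bin 2  [load 30/32]
  12 → bin 3  [load 21/32]
  11 → bin 3  [load 32/32]
  9 → bin 4 (new)  [load 9/32]
4 bins opened.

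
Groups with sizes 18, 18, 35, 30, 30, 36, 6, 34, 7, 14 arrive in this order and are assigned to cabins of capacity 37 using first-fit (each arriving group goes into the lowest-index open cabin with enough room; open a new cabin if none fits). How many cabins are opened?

  18 → cabin 1 (new)  [load 18/37]
  18 → cabin 1  [load 36/37]
  35 → cabin 2 (new)  [load 35/37]
  30 → cabin 3 (new)  [load 30/37]
  30 → cabin 4 (new)  [load 30/37]
  36 → cabin 5 (new)  [load 36/37]
  6 → cabin 3  [load 36/37]
  34 → cabin 6 (new)  [load 34/37]
  7 → cabin 4  [load 37/37]
  14 → cabin 7 (new)  [load 14/37]
7 cabins opened.

7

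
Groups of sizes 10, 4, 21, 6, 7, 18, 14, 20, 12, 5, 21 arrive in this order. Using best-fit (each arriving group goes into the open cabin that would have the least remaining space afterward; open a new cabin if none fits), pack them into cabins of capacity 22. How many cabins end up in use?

7

  10 → cabin 1 (new)  [load 10/22]
  4 → cabin 1  [load 14/22]
  21 → cabin 2 (new)  [load 21/22]
  6 → cabin 1  [load 20/22]
  7 → cabin 3 (new)  [load 7/22]
  18 → cabin 4 (new)  [load 18/22]
  14 → cabin 3  [load 21/22]
  20 → cabin 5 (new)  [load 20/22]
  12 → cabin 6 (new)  [load 12/22]
  5 → cabin 6  [load 17/22]
  21 → cabin 7 (new)  [load 21/22]
7 cabins opened.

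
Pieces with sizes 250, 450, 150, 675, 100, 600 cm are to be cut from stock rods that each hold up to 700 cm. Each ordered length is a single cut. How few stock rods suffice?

Total = 675 + 600 + 450 + 250 + 150 + 100 = 2225 cm.
Lower bound: ⌈2225/700⌉ = 4 stock rods.
A packing using 4 stock rods:
  stock rod 1: 675 = 675
  stock rod 2: 600 + 100 = 700
  stock rod 3: 450 + 250 = 700
  stock rod 4: 150 = 150
This matches the lower bound, so 4 is optimal.

4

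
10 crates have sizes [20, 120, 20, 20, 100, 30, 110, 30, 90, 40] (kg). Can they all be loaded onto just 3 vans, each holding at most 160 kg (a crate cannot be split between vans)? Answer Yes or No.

No

Total = 580 kg; ⌈580/160⌉ = 4.
At least 4 vans are required, but only 3 are allowed.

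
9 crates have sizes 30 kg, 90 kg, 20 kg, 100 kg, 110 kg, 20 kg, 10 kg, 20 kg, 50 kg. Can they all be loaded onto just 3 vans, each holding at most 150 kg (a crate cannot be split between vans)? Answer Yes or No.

Yes

A valid assignment using 3 vans:
  van 1: 110 + 30 + 10 = 150
  van 2: 100 + 50 = 150
  van 3: 90 + 20 + 20 + 20 = 150
Every load is within 150 kg, so 3 vans suffice.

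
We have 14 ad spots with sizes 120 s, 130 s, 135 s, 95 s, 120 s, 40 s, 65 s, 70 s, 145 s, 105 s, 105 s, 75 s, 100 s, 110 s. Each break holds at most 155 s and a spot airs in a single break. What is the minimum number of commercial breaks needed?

Total = 145 + 135 + 130 + 120 + 120 + 110 + 105 + 105 + 100 + 95 + 75 + 70 + 65 + 40 = 1415 s.
Lower bound: ⌈1415/155⌉ = 10 commercial breaks.
A packing using 12 commercial breaks:
  break 1: 145 = 145
  break 2: 135 = 135
  break 3: 130 = 130
  break 4: 120 = 120
  break 5: 120 = 120
  break 6: 110 + 40 = 150
  break 7: 105 = 105
  break 8: 105 = 105
  break 9: 100 = 100
  break 10: 95 = 95
  break 11: 75 + 70 = 145
  break 12: 65 = 65
No arrangement into 11 commercial breaks stays within capacity, so 12 is optimal.

12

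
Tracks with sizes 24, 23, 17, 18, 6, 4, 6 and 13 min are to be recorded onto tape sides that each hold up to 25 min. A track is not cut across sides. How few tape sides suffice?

5

Total = 24 + 23 + 18 + 17 + 13 + 6 + 6 + 4 = 111 min.
Lower bound: ⌈111/25⌉ = 5 tape sides.
A packing using 5 tape sides:
  side 1: 24 = 24
  side 2: 23 = 23
  side 3: 18 + 6 = 24
  side 4: 17 + 6 = 23
  side 5: 13 + 4 = 17
This matches the lower bound, so 5 is optimal.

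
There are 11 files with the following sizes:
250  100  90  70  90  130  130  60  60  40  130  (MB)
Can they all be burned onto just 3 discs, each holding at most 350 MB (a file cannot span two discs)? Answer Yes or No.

No

Total = 1150 MB; ⌈1150/350⌉ = 4.
At least 4 discs are required, but only 3 are allowed.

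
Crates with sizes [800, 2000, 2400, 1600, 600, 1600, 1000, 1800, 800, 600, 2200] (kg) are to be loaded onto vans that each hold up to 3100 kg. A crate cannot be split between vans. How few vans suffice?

6

Total = 2400 + 2200 + 2000 + 1800 + 1600 + 1600 + 1000 + 800 + 800 + 600 + 600 = 15400 kg.
Lower bound: ⌈15400/3100⌉ = 5 vans.
Also, 6 crates each exceed 1550 kg, and no two of those can share a van, so at least 6 vans are needed.
A packing using 6 vans:
  van 1: 2400 + 600 = 3000
  van 2: 2200 + 800 = 3000
  van 3: 2000 + 1000 = 3000
  van 4: 1800 + 800 = 2600
  van 5: 1600 + 600 = 2200
  van 6: 1600 = 1600
This matches the lower bound, so 6 is optimal.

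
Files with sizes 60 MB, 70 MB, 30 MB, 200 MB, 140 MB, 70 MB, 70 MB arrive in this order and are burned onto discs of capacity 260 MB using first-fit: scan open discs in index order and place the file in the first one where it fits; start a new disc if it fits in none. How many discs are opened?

3

  60 → disc 1 (new)  [load 60/260]
  70 → disc 1  [load 130/260]
  30 → disc 1  [load 160/260]
  200 → disc 2 (new)  [load 200/260]
  140 → disc 3 (new)  [load 140/260]
  70 → disc 1  [load 230/260]
  70 → disc 3  [load 210/260]
3 discs opened.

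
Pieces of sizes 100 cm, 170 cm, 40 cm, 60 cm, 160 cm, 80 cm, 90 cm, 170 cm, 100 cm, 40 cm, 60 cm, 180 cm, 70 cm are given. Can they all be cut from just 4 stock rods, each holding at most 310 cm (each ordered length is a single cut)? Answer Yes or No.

No

Total = 1320 cm; ⌈1320/310⌉ = 5.
At least 5 stock rods are required, but only 4 are allowed.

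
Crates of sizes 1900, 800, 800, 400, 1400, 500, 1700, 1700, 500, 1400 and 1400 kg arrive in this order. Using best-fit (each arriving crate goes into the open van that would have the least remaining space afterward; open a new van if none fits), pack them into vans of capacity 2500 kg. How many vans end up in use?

  1900 → van 1 (new)  [load 1900/2500]
  800 → van 2 (new)  [load 800/2500]
  800 → van 2  [load 1600/2500]
  400 → van 1  [load 2300/2500]
  1400 → van 3 (new)  [load 1400/2500]
  500 → van 2  [load 2100/2500]
  1700 → van 4 (new)  [load 1700/2500]
  1700 → van 5 (new)  [load 1700/2500]
  500 → van 4  [load 2200/2500]
  1400 → van 6 (new)  [load 1400/2500]
  1400 → van 7 (new)  [load 1400/2500]
7 vans opened.

7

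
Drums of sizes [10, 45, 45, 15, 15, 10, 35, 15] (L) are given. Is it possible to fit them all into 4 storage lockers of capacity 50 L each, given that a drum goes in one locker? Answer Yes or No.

Yes

A valid assignment using 4 storage lockers:
  locker 1: 45 = 45
  locker 2: 45 = 45
  locker 3: 35 + 15 = 50
  locker 4: 15 + 15 + 10 + 10 = 50
Every load is within 50 L, so 4 storage lockers suffice.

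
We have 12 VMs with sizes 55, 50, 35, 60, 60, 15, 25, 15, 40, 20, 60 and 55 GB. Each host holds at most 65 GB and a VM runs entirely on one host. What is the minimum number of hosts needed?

Total = 60 + 60 + 60 + 55 + 55 + 50 + 40 + 35 + 25 + 20 + 15 + 15 = 490 GB.
Lower bound: ⌈490/65⌉ = 8 hosts.
A packing using 9 hosts:
  host 1: 60 = 60
  host 2: 60 = 60
  host 3: 60 = 60
  host 4: 55 = 55
  host 5: 55 = 55
  host 6: 50 + 15 = 65
  host 7: 40 + 25 = 65
  host 8: 35 + 20 = 55
  host 9: 15 = 15
No arrangement into 8 hosts stays within capacity, so 9 is optimal.

9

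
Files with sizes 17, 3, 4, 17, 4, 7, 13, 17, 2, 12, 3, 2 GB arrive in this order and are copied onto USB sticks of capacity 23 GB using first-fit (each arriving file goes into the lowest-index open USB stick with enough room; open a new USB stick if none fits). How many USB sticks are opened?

5

  17 → USB stick 1 (new)  [load 17/23]
  3 → USB stick 1  [load 20/23]
  4 → USB stick 2 (new)  [load 4/23]
  17 → USB stick 2  [load 21/23]
  4 → USB stick 3 (new)  [load 4/23]
  7 → USB stick 3  [load 11/23]
  13 → USB stick 4 (new)  [load 13/23]
  17 → USB stick 5 (new)  [load 17/23]
  2 → USB stick 1  [load 22/23]
  12 → USB stick 3  [load 23/23]
  3 → USB stick 4  [load 16/23]
  2 → USB stick 2  [load 23/23]
5 USB sticks opened.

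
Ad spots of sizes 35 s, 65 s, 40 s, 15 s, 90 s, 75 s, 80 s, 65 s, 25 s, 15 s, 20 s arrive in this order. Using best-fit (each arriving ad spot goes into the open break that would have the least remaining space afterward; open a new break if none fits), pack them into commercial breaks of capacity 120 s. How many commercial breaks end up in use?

  35 → break 1 (new)  [load 35/120]
  65 → break 1  [load 100/120]
  40 → break 2 (new)  [load 40/120]
  15 → break 1  [load 115/120]
  90 → break 3 (new)  [load 90/120]
  75 → break 2  [load 115/120]
  80 → break 4 (new)  [load 80/120]
  65 → break 5 (new)  [load 65/120]
  25 → break 3  [load 115/120]
  15 → break 4  [load 95/120]
  20 → break 4  [load 115/120]
5 commercial breaks opened.

5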